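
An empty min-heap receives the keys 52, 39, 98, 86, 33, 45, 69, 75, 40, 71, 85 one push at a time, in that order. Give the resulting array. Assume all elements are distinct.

Insert 52:
  append 52 at index 0 → [52] (no swap needed)
Insert 39:
  append 39 at index 1 → [52, 39]
  39 < parent 52 at index 0, swap → [39, 52]
Insert 98:
  append 98 at index 2 → [39, 52, 98] (no swap needed)
Insert 86:
  append 86 at index 3 → [39, 52, 98, 86] (no swap needed)
Insert 33:
  append 33 at index 4 → [39, 52, 98, 86, 33]
  33 < parent 52 at index 1, swap → [39, 33, 98, 86, 52]
  33 < parent 39 at index 0, swap → [33, 39, 98, 86, 52]
Insert 45:
  append 45 at index 5 → [33, 39, 98, 86, 52, 45]
  45 < parent 98 at index 2, swap → [33, 39, 45, 86, 52, 98]
Insert 69:
  append 69 at index 6 → [33, 39, 45, 86, 52, 98, 69] (no swap needed)
Insert 75:
  append 75 at index 7 → [33, 39, 45, 86, 52, 98, 69, 75]
  75 < parent 86 at index 3, swap → [33, 39, 45, 75, 52, 98, 69, 86]
Insert 40:
  append 40 at index 8 → [33, 39, 45, 75, 52, 98, 69, 86, 40]
  40 < parent 75 at index 3, swap → [33, 39, 45, 40, 52, 98, 69, 86, 75]
Insert 71:
  append 71 at index 9 → [33, 39, 45, 40, 52, 98, 69, 86, 75, 71] (no swap needed)
Insert 85:
  append 85 at index 10 → [33, 39, 45, 40, 52, 98, 69, 86, 75, 71, 85] (no swap needed)

[33, 39, 45, 40, 52, 98, 69, 86, 75, 71, 85]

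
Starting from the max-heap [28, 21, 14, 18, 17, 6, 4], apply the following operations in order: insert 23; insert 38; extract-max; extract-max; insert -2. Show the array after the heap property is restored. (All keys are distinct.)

insert 23:
  append 23 at index 7 → [28, 21, 14, 18, 17, 6, 4, 23]
  23 > parent 18 at index 3, swap → [28, 21, 14, 23, 17, 6, 4, 18]
  23 > parent 21 at index 1, swap → [28, 23, 14, 21, 17, 6, 4, 18]
insert 38:
  append 38 at index 8 → [28, 23, 14, 21, 17, 6, 4, 18, 38]
  38 > parent 21 at index 3, swap → [28, 23, 14, 38, 17, 6, 4, 18, 21]
  38 > parent 23 at index 1, swap → [28, 38, 14, 23, 17, 6, 4, 18, 21]
  38 > parent 28 at index 0, swap → [38, 28, 14, 23, 17, 6, 4, 18, 21]
extract-max → returns 38:
  remove root 38; move last element 21 to root → [21, 28, 14, 23, 17, 6, 4, 18]
  21 vs larger child 28 at index 1, swap → [28, 21, 14, 23, 17, 6, 4, 18]
  21 vs larger child 23 at index 3, swap → [28, 23, 14, 21, 17, 6, 4, 18]
extract-max → returns 28:
  remove root 28; move last element 18 to root → [18, 23, 14, 21, 17, 6, 4]
  18 vs larger child 23 at index 1, swap → [23, 18, 14, 21, 17, 6, 4]
  18 vs larger child 21 at index 3, swap → [23, 21, 14, 18, 17, 6, 4]
insert -2:
  append -2 at index 7 → [23, 21, 14, 18, 17, 6, 4, -2] (no swap needed)

[23, 21, 14, 18, 17, 6, 4, -2]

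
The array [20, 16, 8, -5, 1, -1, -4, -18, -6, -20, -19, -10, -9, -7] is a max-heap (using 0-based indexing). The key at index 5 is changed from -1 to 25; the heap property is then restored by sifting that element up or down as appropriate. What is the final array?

set index 5 from -1 to 25 → [20, 16, 8, -5, 1, 25, -4, -18, -6, -20, -19, -10, -9, -7]
25 > parent 8 at index 2, swap → [20, 16, 25, -5, 1, 8, -4, -18, -6, -20, -19, -10, -9, -7]
25 > parent 20 at index 0, swap → [25, 16, 20, -5, 1, 8, -4, -18, -6, -20, -19, -10, -9, -7]

[25, 16, 20, -5, 1, 8, -4, -18, -6, -20, -19, -10, -9, -7]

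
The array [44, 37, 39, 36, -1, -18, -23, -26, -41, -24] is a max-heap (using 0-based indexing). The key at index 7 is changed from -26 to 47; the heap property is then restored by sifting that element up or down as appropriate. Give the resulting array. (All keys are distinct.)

set index 7 from -26 to 47 → [44, 37, 39, 36, -1, -18, -23, 47, -41, -24]
47 > parent 36 at index 3, swap → [44, 37, 39, 47, -1, -18, -23, 36, -41, -24]
47 > parent 37 at index 1, swap → [44, 47, 39, 37, -1, -18, -23, 36, -41, -24]
47 > parent 44 at index 0, swap → [47, 44, 39, 37, -1, -18, -23, 36, -41, -24]

[47, 44, 39, 37, -1, -18, -23, 36, -41, -24]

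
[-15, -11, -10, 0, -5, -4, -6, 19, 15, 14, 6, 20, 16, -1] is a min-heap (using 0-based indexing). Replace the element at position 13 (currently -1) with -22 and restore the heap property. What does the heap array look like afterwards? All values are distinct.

set index 13 from -1 to -22 → [-15, -11, -10, 0, -5, -4, -6, 19, 15, 14, 6, 20, 16, -22]
-22 < parent -6 at index 6, swap → [-15, -11, -10, 0, -5, -4, -22, 19, 15, 14, 6, 20, 16, -6]
-22 < parent -10 at index 2, swap → [-15, -11, -22, 0, -5, -4, -10, 19, 15, 14, 6, 20, 16, -6]
-22 < parent -15 at index 0, swap → [-22, -11, -15, 0, -5, -4, -10, 19, 15, 14, 6, 20, 16, -6]

[-22, -11, -15, 0, -5, -4, -10, 19, 15, 14, 6, 20, 16, -6]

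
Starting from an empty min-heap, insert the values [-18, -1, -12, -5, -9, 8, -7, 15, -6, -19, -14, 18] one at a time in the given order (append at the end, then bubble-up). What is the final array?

Insert -18:
  append -18 at index 0 → [-18] (no swap needed)
Insert -1:
  append -1 at index 1 → [-18, -1] (no swap needed)
Insert -12:
  append -12 at index 2 → [-18, -1, -12] (no swap needed)
Insert -5:
  append -5 at index 3 → [-18, -1, -12, -5]
  -5 < parent -1 at index 1, swap → [-18, -5, -12, -1]
Insert -9:
  append -9 at index 4 → [-18, -5, -12, -1, -9]
  -9 < parent -5 at index 1, swap → [-18, -9, -12, -1, -5]
Insert 8:
  append 8 at index 5 → [-18, -9, -12, -1, -5, 8] (no swap needed)
Insert -7:
  append -7 at index 6 → [-18, -9, -12, -1, -5, 8, -7] (no swap needed)
Insert 15:
  append 15 at index 7 → [-18, -9, -12, -1, -5, 8, -7, 15] (no swap needed)
Insert -6:
  append -6 at index 8 → [-18, -9, -12, -1, -5, 8, -7, 15, -6]
  -6 < parent -1 at index 3, swap → [-18, -9, -12, -6, -5, 8, -7, 15, -1]
Insert -19:
  append -19 at index 9 → [-18, -9, -12, -6, -5, 8, -7, 15, -1, -19]
  -19 < parent -5 at index 4, swap → [-18, -9, -12, -6, -19, 8, -7, 15, -1, -5]
  -19 < parent -9 at index 1, swap → [-18, -19, -12, -6, -9, 8, -7, 15, -1, -5]
  -19 < parent -18 at index 0, swap → [-19, -18, -12, -6, -9, 8, -7, 15, -1, -5]
Insert -14:
  append -14 at index 10 → [-19, -18, -12, -6, -9, 8, -7, 15, -1, -5, -14]
  -14 < parent -9 at index 4, swap → [-19, -18, -12, -6, -14, 8, -7, 15, -1, -5, -9]
Insert 18:
  append 18 at index 11 → [-19, -18, -12, -6, -14, 8, -7, 15, -1, -5, -9, 18] (no swap needed)

[-19, -18, -12, -6, -14, 8, -7, 15, -1, -5, -9, 18]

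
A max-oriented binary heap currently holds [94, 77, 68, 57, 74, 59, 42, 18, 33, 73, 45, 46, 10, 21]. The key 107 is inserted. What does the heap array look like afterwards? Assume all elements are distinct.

append 107 at index 14 → [94, 77, 68, 57, 74, 59, 42, 18, 33, 73, 45, 46, 10, 21, 107]
107 > parent 42 at index 6, swap → [94, 77, 68, 57, 74, 59, 107, 18, 33, 73, 45, 46, 10, 21, 42]
107 > parent 68 at index 2, swap → [94, 77, 107, 57, 74, 59, 68, 18, 33, 73, 45, 46, 10, 21, 42]
107 > parent 94 at index 0, swap → [107, 77, 94, 57, 74, 59, 68, 18, 33, 73, 45, 46, 10, 21, 42]

[107, 77, 94, 57, 74, 59, 68, 18, 33, 73, 45, 46, 10, 21, 42]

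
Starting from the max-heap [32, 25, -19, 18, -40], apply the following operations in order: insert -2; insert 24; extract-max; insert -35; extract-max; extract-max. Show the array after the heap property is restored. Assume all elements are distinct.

[18, -2, -19, -35, -40]

insert -2:
  append -2 at index 5 → [32, 25, -19, 18, -40, -2]
  -2 > parent -19 at index 2, swap → [32, 25, -2, 18, -40, -19]
insert 24:
  append 24 at index 6 → [32, 25, -2, 18, -40, -19, 24]
  24 > parent -2 at index 2, swap → [32, 25, 24, 18, -40, -19, -2]
extract-max → returns 32:
  remove root 32; move last element -2 to root → [-2, 25, 24, 18, -40, -19]
  -2 vs larger child 25 at index 1, swap → [25, -2, 24, 18, -40, -19]
  -2 vs larger child 18 at index 3, swap → [25, 18, 24, -2, -40, -19]
insert -35:
  append -35 at index 6 → [25, 18, 24, -2, -40, -19, -35] (no swap needed)
extract-max → returns 25:
  remove root 25; move last element -35 to root → [-35, 18, 24, -2, -40, -19]
  -35 vs larger child 24 at index 2, swap → [24, 18, -35, -2, -40, -19]
  -35 vs only child -19 at index 5, swap → [24, 18, -19, -2, -40, -35]
extract-max → returns 24:
  remove root 24; move last element -35 to root → [-35, 18, -19, -2, -40]
  -35 vs larger child 18 at index 1, swap → [18, -35, -19, -2, -40]
  -35 vs larger child -2 at index 3, swap → [18, -2, -19, -35, -40]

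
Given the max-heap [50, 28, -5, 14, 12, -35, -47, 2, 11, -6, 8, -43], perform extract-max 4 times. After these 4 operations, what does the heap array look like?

[11, 8, -5, 2, -43, -35, -47, -6]

extract-max #1 returns 50:
  remove root 50; move last element -43 to root → [-43, 28, -5, 14, 12, -35, -47, 2, 11, -6, 8]
  -43 vs larger child 28 at index 1, swap → [28, -43, -5, 14, 12, -35, -47, 2, 11, -6, 8]
  -43 vs larger child 14 at index 3, swap → [28, 14, -5, -43, 12, -35, -47, 2, 11, -6, 8]
  -43 vs larger child 11 at index 8, swap → [28, 14, -5, 11, 12, -35, -47, 2, -43, -6, 8]
extract-max #2 returns 28:
  remove root 28; move last element 8 to root → [8, 14, -5, 11, 12, -35, -47, 2, -43, -6]
  8 vs larger child 14 at index 1, swap → [14, 8, -5, 11, 12, -35, -47, 2, -43, -6]
  8 vs larger child 12 at index 4, swap → [14, 12, -5, 11, 8, -35, -47, 2, -43, -6]
extract-max #3 returns 14:
  remove root 14; move last element -6 to root → [-6, 12, -5, 11, 8, -35, -47, 2, -43]
  -6 vs larger child 12 at index 1, swap → [12, -6, -5, 11, 8, -35, -47, 2, -43]
  -6 vs larger child 11 at index 3, swap → [12, 11, -5, -6, 8, -35, -47, 2, -43]
  -6 vs larger child 2 at index 7, swap → [12, 11, -5, 2, 8, -35, -47, -6, -43]
extract-max #4 returns 12:
  remove root 12; move last element -43 to root → [-43, 11, -5, 2, 8, -35, -47, -6]
  -43 vs larger child 11 at index 1, swap → [11, -43, -5, 2, 8, -35, -47, -6]
  -43 vs larger child 8 at index 4, swap → [11, 8, -5, 2, -43, -35, -47, -6]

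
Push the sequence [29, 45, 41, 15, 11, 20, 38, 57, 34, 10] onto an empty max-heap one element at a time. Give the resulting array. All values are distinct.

[57, 45, 41, 34, 11, 20, 38, 15, 29, 10]

Insert 29:
  append 29 at index 0 → [29] (no swap needed)
Insert 45:
  append 45 at index 1 → [29, 45]
  45 > parent 29 at index 0, swap → [45, 29]
Insert 41:
  append 41 at index 2 → [45, 29, 41] (no swap needed)
Insert 15:
  append 15 at index 3 → [45, 29, 41, 15] (no swap needed)
Insert 11:
  append 11 at index 4 → [45, 29, 41, 15, 11] (no swap needed)
Insert 20:
  append 20 at index 5 → [45, 29, 41, 15, 11, 20] (no swap needed)
Insert 38:
  append 38 at index 6 → [45, 29, 41, 15, 11, 20, 38] (no swap needed)
Insert 57:
  append 57 at index 7 → [45, 29, 41, 15, 11, 20, 38, 57]
  57 > parent 15 at index 3, swap → [45, 29, 41, 57, 11, 20, 38, 15]
  57 > parent 29 at index 1, swap → [45, 57, 41, 29, 11, 20, 38, 15]
  57 > parent 45 at index 0, swap → [57, 45, 41, 29, 11, 20, 38, 15]
Insert 34:
  append 34 at index 8 → [57, 45, 41, 29, 11, 20, 38, 15, 34]
  34 > parent 29 at index 3, swap → [57, 45, 41, 34, 11, 20, 38, 15, 29]
Insert 10:
  append 10 at index 9 → [57, 45, 41, 34, 11, 20, 38, 15, 29, 10] (no swap needed)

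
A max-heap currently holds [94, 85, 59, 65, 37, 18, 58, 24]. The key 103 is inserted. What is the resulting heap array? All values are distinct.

[103, 94, 59, 85, 37, 18, 58, 24, 65]

append 103 at index 8 → [94, 85, 59, 65, 37, 18, 58, 24, 103]
103 > parent 65 at index 3, swap → [94, 85, 59, 103, 37, 18, 58, 24, 65]
103 > parent 85 at index 1, swap → [94, 103, 59, 85, 37, 18, 58, 24, 65]
103 > parent 94 at index 0, swap → [103, 94, 59, 85, 37, 18, 58, 24, 65]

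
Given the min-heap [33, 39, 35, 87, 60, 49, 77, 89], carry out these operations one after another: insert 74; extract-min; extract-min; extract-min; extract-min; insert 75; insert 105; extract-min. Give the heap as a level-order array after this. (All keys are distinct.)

[74, 87, 75, 105, 89, 77]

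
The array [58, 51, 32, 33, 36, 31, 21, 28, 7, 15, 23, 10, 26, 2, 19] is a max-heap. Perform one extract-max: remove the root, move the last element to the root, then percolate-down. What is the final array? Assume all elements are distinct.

[51, 36, 32, 33, 23, 31, 21, 28, 7, 15, 19, 10, 26, 2]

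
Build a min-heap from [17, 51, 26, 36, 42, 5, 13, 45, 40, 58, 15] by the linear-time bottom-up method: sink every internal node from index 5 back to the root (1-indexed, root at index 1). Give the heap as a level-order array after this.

[5, 15, 13, 36, 42, 26, 17, 45, 40, 58, 51]

sift down from index 5:
  42 vs smaller child 15 at index 11, swap → [17, 51, 26, 36, 15, 5, 13, 45, 40, 58, 42]
sift down from index 4: already satisfies heap property
sift down from index 3:
  26 vs smaller child 5 at index 6, swap → [17, 51, 5, 36, 15, 26, 13, 45, 40, 58, 42]
sift down from index 2:
  51 vs smaller child 15 at index 5, swap → [17, 15, 5, 36, 51, 26, 13, 45, 40, 58, 42]
  51 vs smaller child 42 at index 11, swap → [17, 15, 5, 36, 42, 26, 13, 45, 40, 58, 51]
sift down from index 1:
  17 vs smaller child 5 at index 3, swap → [5, 15, 17, 36, 42, 26, 13, 45, 40, 58, 51]
  17 vs smaller child 13 at index 7, swap → [5, 15, 13, 36, 42, 26, 17, 45, 40, 58, 51]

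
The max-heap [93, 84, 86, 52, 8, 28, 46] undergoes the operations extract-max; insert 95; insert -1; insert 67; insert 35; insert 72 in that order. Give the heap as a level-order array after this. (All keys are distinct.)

[95, 84, 86, 67, 72, 28, 46, -1, 52, 8, 35]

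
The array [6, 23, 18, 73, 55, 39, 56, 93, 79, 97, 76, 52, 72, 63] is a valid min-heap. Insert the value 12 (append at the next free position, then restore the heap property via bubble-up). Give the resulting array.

[6, 23, 12, 73, 55, 39, 18, 93, 79, 97, 76, 52, 72, 63, 56]

append 12 at index 14 → [6, 23, 18, 73, 55, 39, 56, 93, 79, 97, 76, 52, 72, 63, 12]
12 < parent 56 at index 6, swap → [6, 23, 18, 73, 55, 39, 12, 93, 79, 97, 76, 52, 72, 63, 56]
12 < parent 18 at index 2, swap → [6, 23, 12, 73, 55, 39, 18, 93, 79, 97, 76, 52, 72, 63, 56]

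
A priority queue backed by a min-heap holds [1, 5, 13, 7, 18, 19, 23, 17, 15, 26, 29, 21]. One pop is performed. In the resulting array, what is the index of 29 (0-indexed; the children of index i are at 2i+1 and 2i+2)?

remove root 1; move last element 21 to root → [21, 5, 13, 7, 18, 19, 23, 17, 15, 26, 29]
21 vs smaller child 5 at index 1, swap → [5, 21, 13, 7, 18, 19, 23, 17, 15, 26, 29]
21 vs smaller child 7 at index 3, swap → [5, 7, 13, 21, 18, 19, 23, 17, 15, 26, 29]
21 vs smaller child 15 at index 8, swap → [5, 7, 13, 15, 18, 19, 23, 17, 21, 26, 29]
resulting array: [5, 7, 13, 15, 18, 19, 23, 17, 21, 26, 29]

10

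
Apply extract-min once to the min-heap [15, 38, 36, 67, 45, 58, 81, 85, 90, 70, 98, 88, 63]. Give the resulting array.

[36, 38, 58, 67, 45, 63, 81, 85, 90, 70, 98, 88]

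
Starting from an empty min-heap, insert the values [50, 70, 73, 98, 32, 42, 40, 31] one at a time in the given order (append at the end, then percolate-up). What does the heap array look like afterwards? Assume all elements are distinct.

Insert 50:
  append 50 at index 0 → [50] (no swap needed)
Insert 70:
  append 70 at index 1 → [50, 70] (no swap needed)
Insert 73:
  append 73 at index 2 → [50, 70, 73] (no swap needed)
Insert 98:
  append 98 at index 3 → [50, 70, 73, 98] (no swap needed)
Insert 32:
  append 32 at index 4 → [50, 70, 73, 98, 32]
  32 < parent 70 at index 1, swap → [50, 32, 73, 98, 70]
  32 < parent 50 at index 0, swap → [32, 50, 73, 98, 70]
Insert 42:
  append 42 at index 5 → [32, 50, 73, 98, 70, 42]
  42 < parent 73 at index 2, swap → [32, 50, 42, 98, 70, 73]
Insert 40:
  append 40 at index 6 → [32, 50, 42, 98, 70, 73, 40]
  40 < parent 42 at index 2, swap → [32, 50, 40, 98, 70, 73, 42]
Insert 31:
  append 31 at index 7 → [32, 50, 40, 98, 70, 73, 42, 31]
  31 < parent 98 at index 3, swap → [32, 50, 40, 31, 70, 73, 42, 98]
  31 < parent 50 at index 1, swap → [32, 31, 40, 50, 70, 73, 42, 98]
  31 < parent 32 at index 0, swap → [31, 32, 40, 50, 70, 73, 42, 98]

[31, 32, 40, 50, 70, 73, 42, 98]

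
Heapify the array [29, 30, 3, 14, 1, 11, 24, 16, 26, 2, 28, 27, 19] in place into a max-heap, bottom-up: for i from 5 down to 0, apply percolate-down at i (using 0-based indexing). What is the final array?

sift down from index 5:
  11 vs larger child 27 at index 11, swap → [29, 30, 3, 14, 1, 27, 24, 16, 26, 2, 28, 11, 19]
sift down from index 4:
  1 vs larger child 28 at index 10, swap → [29, 30, 3, 14, 28, 27, 24, 16, 26, 2, 1, 11, 19]
sift down from index 3:
  14 vs larger child 26 at index 8, swap → [29, 30, 3, 26, 28, 27, 24, 16, 14, 2, 1, 11, 19]
sift down from index 2:
  3 vs larger child 27 at index 5, swap → [29, 30, 27, 26, 28, 3, 24, 16, 14, 2, 1, 11, 19]
  3 vs larger child 19 at index 12, swap → [29, 30, 27, 26, 28, 19, 24, 16, 14, 2, 1, 11, 3]
sift down from index 1: already satisfies heap property
sift down from index 0:
  29 vs larger child 30 at index 1, swap → [30, 29, 27, 26, 28, 19, 24, 16, 14, 2, 1, 11, 3]

[30, 29, 27, 26, 28, 19, 24, 16, 14, 2, 1, 11, 3]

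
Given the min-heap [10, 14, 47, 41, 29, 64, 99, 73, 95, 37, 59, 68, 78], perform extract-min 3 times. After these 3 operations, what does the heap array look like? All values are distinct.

[37, 41, 47, 68, 59, 64, 99, 73, 95, 78]

extract-min #1 returns 10:
  remove root 10; move last element 78 to root → [78, 14, 47, 41, 29, 64, 99, 73, 95, 37, 59, 68]
  78 vs smaller child 14 at index 1, swap → [14, 78, 47, 41, 29, 64, 99, 73, 95, 37, 59, 68]
  78 vs smaller child 29 at index 4, swap → [14, 29, 47, 41, 78, 64, 99, 73, 95, 37, 59, 68]
  78 vs smaller child 37 at index 9, swap → [14, 29, 47, 41, 37, 64, 99, 73, 95, 78, 59, 68]
extract-min #2 returns 14:
  remove root 14; move last element 68 to root → [68, 29, 47, 41, 37, 64, 99, 73, 95, 78, 59]
  68 vs smaller child 29 at index 1, swap → [29, 68, 47, 41, 37, 64, 99, 73, 95, 78, 59]
  68 vs smaller child 37 at index 4, swap → [29, 37, 47, 41, 68, 64, 99, 73, 95, 78, 59]
  68 vs smaller child 59 at index 10, swap → [29, 37, 47, 41, 59, 64, 99, 73, 95, 78, 68]
extract-min #3 returns 29:
  remove root 29; move last element 68 to root → [68, 37, 47, 41, 59, 64, 99, 73, 95, 78]
  68 vs smaller child 37 at index 1, swap → [37, 68, 47, 41, 59, 64, 99, 73, 95, 78]
  68 vs smaller child 41 at index 3, swap → [37, 41, 47, 68, 59, 64, 99, 73, 95, 78]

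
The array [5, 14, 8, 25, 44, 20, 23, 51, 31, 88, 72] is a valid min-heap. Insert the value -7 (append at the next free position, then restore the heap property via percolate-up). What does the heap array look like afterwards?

[-7, 14, 5, 25, 44, 8, 23, 51, 31, 88, 72, 20]

append -7 at index 11 → [5, 14, 8, 25, 44, 20, 23, 51, 31, 88, 72, -7]
-7 < parent 20 at index 5, swap → [5, 14, 8, 25, 44, -7, 23, 51, 31, 88, 72, 20]
-7 < parent 8 at index 2, swap → [5, 14, -7, 25, 44, 8, 23, 51, 31, 88, 72, 20]
-7 < parent 5 at index 0, swap → [-7, 14, 5, 25, 44, 8, 23, 51, 31, 88, 72, 20]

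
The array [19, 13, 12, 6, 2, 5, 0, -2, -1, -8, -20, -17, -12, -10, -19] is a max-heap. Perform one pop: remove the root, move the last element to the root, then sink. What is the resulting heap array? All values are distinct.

[13, 6, 12, -1, 2, 5, 0, -2, -19, -8, -20, -17, -12, -10]

remove root 19; move last element -19 to root → [-19, 13, 12, 6, 2, 5, 0, -2, -1, -8, -20, -17, -12, -10]
-19 vs larger child 13 at index 1, swap → [13, -19, 12, 6, 2, 5, 0, -2, -1, -8, -20, -17, -12, -10]
-19 vs larger child 6 at index 3, swap → [13, 6, 12, -19, 2, 5, 0, -2, -1, -8, -20, -17, -12, -10]
-19 vs larger child -1 at index 8, swap → [13, 6, 12, -1, 2, 5, 0, -2, -19, -8, -20, -17, -12, -10]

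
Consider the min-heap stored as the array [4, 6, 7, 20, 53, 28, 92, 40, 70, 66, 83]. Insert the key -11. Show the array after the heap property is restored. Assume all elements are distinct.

append -11 at index 11 → [4, 6, 7, 20, 53, 28, 92, 40, 70, 66, 83, -11]
-11 < parent 28 at index 5, swap → [4, 6, 7, 20, 53, -11, 92, 40, 70, 66, 83, 28]
-11 < parent 7 at index 2, swap → [4, 6, -11, 20, 53, 7, 92, 40, 70, 66, 83, 28]
-11 < parent 4 at index 0, swap → [-11, 6, 4, 20, 53, 7, 92, 40, 70, 66, 83, 28]

[-11, 6, 4, 20, 53, 7, 92, 40, 70, 66, 83, 28]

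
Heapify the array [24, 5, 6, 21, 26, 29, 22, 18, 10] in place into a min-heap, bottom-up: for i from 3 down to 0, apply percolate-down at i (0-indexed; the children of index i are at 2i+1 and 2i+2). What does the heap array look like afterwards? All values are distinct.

[5, 10, 6, 18, 26, 29, 22, 24, 21]

sift down from index 3:
  21 vs smaller child 10 at index 8, swap → [24, 5, 6, 10, 26, 29, 22, 18, 21]
sift down from index 2: already satisfies heap property
sift down from index 1: already satisfies heap property
sift down from index 0:
  24 vs smaller child 5 at index 1, swap → [5, 24, 6, 10, 26, 29, 22, 18, 21]
  24 vs smaller child 10 at index 3, swap → [5, 10, 6, 24, 26, 29, 22, 18, 21]
  24 vs smaller child 18 at index 7, swap → [5, 10, 6, 18, 26, 29, 22, 24, 21]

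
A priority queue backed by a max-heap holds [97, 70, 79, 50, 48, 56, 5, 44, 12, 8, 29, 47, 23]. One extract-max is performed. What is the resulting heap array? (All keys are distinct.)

[79, 70, 56, 50, 48, 47, 5, 44, 12, 8, 29, 23]

remove root 97; move last element 23 to root → [23, 70, 79, 50, 48, 56, 5, 44, 12, 8, 29, 47]
23 vs larger child 79 at index 2, swap → [79, 70, 23, 50, 48, 56, 5, 44, 12, 8, 29, 47]
23 vs larger child 56 at index 5, swap → [79, 70, 56, 50, 48, 23, 5, 44, 12, 8, 29, 47]
23 vs only child 47 at index 11, swap → [79, 70, 56, 50, 48, 47, 5, 44, 12, 8, 29, 23]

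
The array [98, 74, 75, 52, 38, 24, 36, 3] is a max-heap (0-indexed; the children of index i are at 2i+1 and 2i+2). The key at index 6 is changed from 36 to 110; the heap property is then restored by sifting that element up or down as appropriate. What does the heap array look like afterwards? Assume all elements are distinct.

[110, 74, 98, 52, 38, 24, 75, 3]

set index 6 from 36 to 110 → [98, 74, 75, 52, 38, 24, 110, 3]
110 > parent 75 at index 2, swap → [98, 74, 110, 52, 38, 24, 75, 3]
110 > parent 98 at index 0, swap → [110, 74, 98, 52, 38, 24, 75, 3]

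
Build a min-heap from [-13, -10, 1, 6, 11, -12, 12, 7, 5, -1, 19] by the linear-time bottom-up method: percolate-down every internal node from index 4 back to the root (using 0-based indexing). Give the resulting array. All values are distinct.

[-13, -10, -12, 5, -1, 1, 12, 7, 6, 11, 19]

sift down from index 4:
  11 vs smaller child -1 at index 9, swap → [-13, -10, 1, 6, -1, -12, 12, 7, 5, 11, 19]
sift down from index 3:
  6 vs smaller child 5 at index 8, swap → [-13, -10, 1, 5, -1, -12, 12, 7, 6, 11, 19]
sift down from index 2:
  1 vs smaller child -12 at index 5, swap → [-13, -10, -12, 5, -1, 1, 12, 7, 6, 11, 19]
sift down from index 1: already satisfies heap property
sift down from index 0: already satisfies heap property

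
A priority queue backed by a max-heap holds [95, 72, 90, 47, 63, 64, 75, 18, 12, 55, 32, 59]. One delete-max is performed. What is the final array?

remove root 95; move last element 59 to root → [59, 72, 90, 47, 63, 64, 75, 18, 12, 55, 32]
59 vs larger child 90 at index 2, swap → [90, 72, 59, 47, 63, 64, 75, 18, 12, 55, 32]
59 vs larger child 75 at index 6, swap → [90, 72, 75, 47, 63, 64, 59, 18, 12, 55, 32]

[90, 72, 75, 47, 63, 64, 59, 18, 12, 55, 32]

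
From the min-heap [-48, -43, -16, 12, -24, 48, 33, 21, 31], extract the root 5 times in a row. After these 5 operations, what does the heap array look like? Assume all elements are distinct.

[21, 31, 33, 48]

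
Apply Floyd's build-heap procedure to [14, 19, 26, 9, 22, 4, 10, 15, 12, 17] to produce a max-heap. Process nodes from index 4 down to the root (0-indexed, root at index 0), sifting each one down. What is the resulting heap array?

sift down from index 4: already satisfies heap property
sift down from index 3:
  9 vs larger child 15 at index 7, swap → [14, 19, 26, 15, 22, 4, 10, 9, 12, 17]
sift down from index 2: already satisfies heap property
sift down from index 1:
  19 vs larger child 22 at index 4, swap → [14, 22, 26, 15, 19, 4, 10, 9, 12, 17]
sift down from index 0:
  14 vs larger child 26 at index 2, swap → [26, 22, 14, 15, 19, 4, 10, 9, 12, 17]

[26, 22, 14, 15, 19, 4, 10, 9, 12, 17]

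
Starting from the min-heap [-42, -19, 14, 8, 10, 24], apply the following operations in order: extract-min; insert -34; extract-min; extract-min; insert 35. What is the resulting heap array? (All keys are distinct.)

[8, 10, 14, 24, 35]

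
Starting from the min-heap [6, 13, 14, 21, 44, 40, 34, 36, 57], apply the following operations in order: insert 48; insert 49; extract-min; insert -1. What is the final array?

[-1, 13, 14, 36, 21, 40, 34, 49, 57, 48, 44]

insert 48:
  append 48 at index 9 → [6, 13, 14, 21, 44, 40, 34, 36, 57, 48] (no swap needed)
insert 49:
  append 49 at index 10 → [6, 13, 14, 21, 44, 40, 34, 36, 57, 48, 49] (no swap needed)
extract-min → returns 6:
  remove root 6; move last element 49 to root → [49, 13, 14, 21, 44, 40, 34, 36, 57, 48]
  49 vs smaller child 13 at index 1, swap → [13, 49, 14, 21, 44, 40, 34, 36, 57, 48]
  49 vs smaller child 21 at index 3, swap → [13, 21, 14, 49, 44, 40, 34, 36, 57, 48]
  49 vs smaller child 36 at index 7, swap → [13, 21, 14, 36, 44, 40, 34, 49, 57, 48]
insert -1:
  append -1 at index 10 → [13, 21, 14, 36, 44, 40, 34, 49, 57, 48, -1]
  -1 < parent 44 at index 4, swap → [13, 21, 14, 36, -1, 40, 34, 49, 57, 48, 44]
  -1 < parent 21 at index 1, swap → [13, -1, 14, 36, 21, 40, 34, 49, 57, 48, 44]
  -1 < parent 13 at index 0, swap → [-1, 13, 14, 36, 21, 40, 34, 49, 57, 48, 44]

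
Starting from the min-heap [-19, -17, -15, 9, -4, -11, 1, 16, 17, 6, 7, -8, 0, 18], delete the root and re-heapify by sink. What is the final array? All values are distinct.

remove root -19; move last element 18 to root → [18, -17, -15, 9, -4, -11, 1, 16, 17, 6, 7, -8, 0]
18 vs smaller child -17 at index 1, swap → [-17, 18, -15, 9, -4, -11, 1, 16, 17, 6, 7, -8, 0]
18 vs smaller child -4 at index 4, swap → [-17, -4, -15, 9, 18, -11, 1, 16, 17, 6, 7, -8, 0]
18 vs smaller child 6 at index 9, swap → [-17, -4, -15, 9, 6, -11, 1, 16, 17, 18, 7, -8, 0]

[-17, -4, -15, 9, 6, -11, 1, 16, 17, 18, 7, -8, 0]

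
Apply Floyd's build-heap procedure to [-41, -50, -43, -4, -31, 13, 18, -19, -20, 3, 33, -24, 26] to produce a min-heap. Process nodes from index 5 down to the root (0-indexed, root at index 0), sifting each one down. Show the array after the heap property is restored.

sift down from index 5:
  13 vs smaller child -24 at index 11, swap → [-41, -50, -43, -4, -31, -24, 18, -19, -20, 3, 33, 13, 26]
sift down from index 4: already satisfies heap property
sift down from index 3:
  -4 vs smaller child -20 at index 8, swap → [-41, -50, -43, -20, -31, -24, 18, -19, -4, 3, 33, 13, 26]
sift down from index 2: already satisfies heap property
sift down from index 1: already satisfies heap property
sift down from index 0:
  -41 vs smaller child -50 at index 1, swap → [-50, -41, -43, -20, -31, -24, 18, -19, -4, 3, 33, 13, 26]

[-50, -41, -43, -20, -31, -24, 18, -19, -4, 3, 33, 13, 26]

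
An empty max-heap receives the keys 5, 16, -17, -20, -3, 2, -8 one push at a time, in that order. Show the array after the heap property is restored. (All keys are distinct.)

[16, 5, 2, -20, -3, -17, -8]

Insert 5:
  append 5 at index 0 → [5] (no swap needed)
Insert 16:
  append 16 at index 1 → [5, 16]
  16 > parent 5 at index 0, swap → [16, 5]
Insert -17:
  append -17 at index 2 → [16, 5, -17] (no swap needed)
Insert -20:
  append -20 at index 3 → [16, 5, -17, -20] (no swap needed)
Insert -3:
  append -3 at index 4 → [16, 5, -17, -20, -3] (no swap needed)
Insert 2:
  append 2 at index 5 → [16, 5, -17, -20, -3, 2]
  2 > parent -17 at index 2, swap → [16, 5, 2, -20, -3, -17]
Insert -8:
  append -8 at index 6 → [16, 5, 2, -20, -3, -17, -8] (no swap needed)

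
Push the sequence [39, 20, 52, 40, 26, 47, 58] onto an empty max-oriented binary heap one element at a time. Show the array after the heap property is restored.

Insert 39:
  append 39 at index 0 → [39] (no swap needed)
Insert 20:
  append 20 at index 1 → [39, 20] (no swap needed)
Insert 52:
  append 52 at index 2 → [39, 20, 52]
  52 > parent 39 at index 0, swap → [52, 20, 39]
Insert 40:
  append 40 at index 3 → [52, 20, 39, 40]
  40 > parent 20 at index 1, swap → [52, 40, 39, 20]
Insert 26:
  append 26 at index 4 → [52, 40, 39, 20, 26] (no swap needed)
Insert 47:
  append 47 at index 5 → [52, 40, 39, 20, 26, 47]
  47 > parent 39 at index 2, swap → [52, 40, 47, 20, 26, 39]
Insert 58:
  append 58 at index 6 → [52, 40, 47, 20, 26, 39, 58]
  58 > parent 47 at index 2, swap → [52, 40, 58, 20, 26, 39, 47]
  58 > parent 52 at index 0, swap → [58, 40, 52, 20, 26, 39, 47]

[58, 40, 52, 20, 26, 39, 47]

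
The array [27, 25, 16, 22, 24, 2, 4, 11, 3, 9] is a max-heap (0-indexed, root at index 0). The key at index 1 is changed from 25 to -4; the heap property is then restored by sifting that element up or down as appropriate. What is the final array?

[27, 24, 16, 22, 9, 2, 4, 11, 3, -4]

set index 1 from 25 to -4 → [27, -4, 16, 22, 24, 2, 4, 11, 3, 9]
-4 vs larger child 24 at index 4, swap → [27, 24, 16, 22, -4, 2, 4, 11, 3, 9]
-4 vs only child 9 at index 9, swap → [27, 24, 16, 22, 9, 2, 4, 11, 3, -4]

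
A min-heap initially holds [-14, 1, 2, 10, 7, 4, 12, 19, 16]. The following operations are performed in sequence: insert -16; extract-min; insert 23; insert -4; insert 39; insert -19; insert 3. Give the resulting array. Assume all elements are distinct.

insert -16:
  append -16 at index 9 → [-14, 1, 2, 10, 7, 4, 12, 19, 16, -16]
  -16 < parent 7 at index 4, swap → [-14, 1, 2, 10, -16, 4, 12, 19, 16, 7]
  -16 < parent 1 at index 1, swap → [-14, -16, 2, 10, 1, 4, 12, 19, 16, 7]
  -16 < parent -14 at index 0, swap → [-16, -14, 2, 10, 1, 4, 12, 19, 16, 7]
extract-min → returns -16:
  remove root -16; move last element 7 to root → [7, -14, 2, 10, 1, 4, 12, 19, 16]
  7 vs smaller child -14 at index 1, swap → [-14, 7, 2, 10, 1, 4, 12, 19, 16]
  7 vs smaller child 1 at index 4, swap → [-14, 1, 2, 10, 7, 4, 12, 19, 16]
insert 23:
  append 23 at index 9 → [-14, 1, 2, 10, 7, 4, 12, 19, 16, 23] (no swap needed)
insert -4:
  append -4 at index 10 → [-14, 1, 2, 10, 7, 4, 12, 19, 16, 23, -4]
  -4 < parent 7 at index 4, swap → [-14, 1, 2, 10, -4, 4, 12, 19, 16, 23, 7]
  -4 < parent 1 at index 1, swap → [-14, -4, 2, 10, 1, 4, 12, 19, 16, 23, 7]
insert 39:
  append 39 at index 11 → [-14, -4, 2, 10, 1, 4, 12, 19, 16, 23, 7, 39] (no swap needed)
insert -19:
  append -19 at index 12 → [-14, -4, 2, 10, 1, 4, 12, 19, 16, 23, 7, 39, -19]
  -19 < parent 4 at index 5, swap → [-14, -4, 2, 10, 1, -19, 12, 19, 16, 23, 7, 39, 4]
  -19 < parent 2 at index 2, swap → [-14, -4, -19, 10, 1, 2, 12, 19, 16, 23, 7, 39, 4]
  -19 < parent -14 at index 0, swap → [-19, -4, -14, 10, 1, 2, 12, 19, 16, 23, 7, 39, 4]
insert 3:
  append 3 at index 13 → [-19, -4, -14, 10, 1, 2, 12, 19, 16, 23, 7, 39, 4, 3]
  3 < parent 12 at index 6, swap → [-19, -4, -14, 10, 1, 2, 3, 19, 16, 23, 7, 39, 4, 12]

[-19, -4, -14, 10, 1, 2, 3, 19, 16, 23, 7, 39, 4, 12]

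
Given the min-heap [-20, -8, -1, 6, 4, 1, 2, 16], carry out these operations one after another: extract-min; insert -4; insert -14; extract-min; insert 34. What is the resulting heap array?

[-8, -4, -1, 4, 16, 1, 2, 6, 34]

extract-min → returns -20:
  remove root -20; move last element 16 to root → [16, -8, -1, 6, 4, 1, 2]
  16 vs smaller child -8 at index 1, swap → [-8, 16, -1, 6, 4, 1, 2]
  16 vs smaller child 4 at index 4, swap → [-8, 4, -1, 6, 16, 1, 2]
insert -4:
  append -4 at index 7 → [-8, 4, -1, 6, 16, 1, 2, -4]
  -4 < parent 6 at index 3, swap → [-8, 4, -1, -4, 16, 1, 2, 6]
  -4 < parent 4 at index 1, swap → [-8, -4, -1, 4, 16, 1, 2, 6]
insert -14:
  append -14 at index 8 → [-8, -4, -1, 4, 16, 1, 2, 6, -14]
  -14 < parent 4 at index 3, swap → [-8, -4, -1, -14, 16, 1, 2, 6, 4]
  -14 < parent -4 at index 1, swap → [-8, -14, -1, -4, 16, 1, 2, 6, 4]
  -14 < parent -8 at index 0, swap → [-14, -8, -1, -4, 16, 1, 2, 6, 4]
extract-min → returns -14:
  remove root -14; move last element 4 to root → [4, -8, -1, -4, 16, 1, 2, 6]
  4 vs smaller child -8 at index 1, swap → [-8, 4, -1, -4, 16, 1, 2, 6]
  4 vs smaller child -4 at index 3, swap → [-8, -4, -1, 4, 16, 1, 2, 6]
insert 34:
  append 34 at index 8 → [-8, -4, -1, 4, 16, 1, 2, 6, 34] (no swap needed)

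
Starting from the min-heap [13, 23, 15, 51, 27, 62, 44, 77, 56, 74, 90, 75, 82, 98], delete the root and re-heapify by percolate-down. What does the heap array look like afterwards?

remove root 13; move last element 98 to root → [98, 23, 15, 51, 27, 62, 44, 77, 56, 74, 90, 75, 82]
98 vs smaller child 15 at index 2, swap → [15, 23, 98, 51, 27, 62, 44, 77, 56, 74, 90, 75, 82]
98 vs smaller child 44 at index 6, swap → [15, 23, 44, 51, 27, 62, 98, 77, 56, 74, 90, 75, 82]

[15, 23, 44, 51, 27, 62, 98, 77, 56, 74, 90, 75, 82]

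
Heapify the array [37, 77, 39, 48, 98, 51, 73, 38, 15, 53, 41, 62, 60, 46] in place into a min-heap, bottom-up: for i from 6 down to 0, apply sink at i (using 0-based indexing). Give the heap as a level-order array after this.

sift down from index 6:
  73 vs only child 46 at index 13, swap → [37, 77, 39, 48, 98, 51, 46, 38, 15, 53, 41, 62, 60, 73]
sift down from index 5: already satisfies heap property
sift down from index 4:
  98 vs smaller child 41 at index 10, swap → [37, 77, 39, 48, 41, 51, 46, 38, 15, 53, 98, 62, 60, 73]
sift down from index 3:
  48 vs smaller child 15 at index 8, swap → [37, 77, 39, 15, 41, 51, 46, 38, 48, 53, 98, 62, 60, 73]
sift down from index 2: already satisfies heap property
sift down from index 1:
  77 vs smaller child 15 at index 3, swap → [37, 15, 39, 77, 41, 51, 46, 38, 48, 53, 98, 62, 60, 73]
  77 vs smaller child 38 at index 7, swap → [37, 15, 39, 38, 41, 51, 46, 77, 48, 53, 98, 62, 60, 73]
sift down from index 0:
  37 vs smaller child 15 at index 1, swap → [15, 37, 39, 38, 41, 51, 46, 77, 48, 53, 98, 62, 60, 73]

[15, 37, 39, 38, 41, 51, 46, 77, 48, 53, 98, 62, 60, 73]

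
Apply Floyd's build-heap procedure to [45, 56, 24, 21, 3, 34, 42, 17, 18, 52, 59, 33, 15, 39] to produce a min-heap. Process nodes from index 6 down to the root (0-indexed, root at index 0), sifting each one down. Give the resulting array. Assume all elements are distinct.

sift down from index 6:
  42 vs only child 39 at index 13, swap → [45, 56, 24, 21, 3, 34, 39, 17, 18, 52, 59, 33, 15, 42]
sift down from index 5:
  34 vs smaller child 15 at index 12, swap → [45, 56, 24, 21, 3, 15, 39, 17, 18, 52, 59, 33, 34, 42]
sift down from index 4: already satisfies heap property
sift down from index 3:
  21 vs smaller child 17 at index 7, swap → [45, 56, 24, 17, 3, 15, 39, 21, 18, 52, 59, 33, 34, 42]
sift down from index 2:
  24 vs smaller child 15 at index 5, swap → [45, 56, 15, 17, 3, 24, 39, 21, 18, 52, 59, 33, 34, 42]
sift down from index 1:
  56 vs smaller child 3 at index 4, swap → [45, 3, 15, 17, 56, 24, 39, 21, 18, 52, 59, 33, 34, 42]
  56 vs smaller child 52 at index 9, swap → [45, 3, 15, 17, 52, 24, 39, 21, 18, 56, 59, 33, 34, 42]
sift down from index 0:
  45 vs smaller child 3 at index 1, swap → [3, 45, 15, 17, 52, 24, 39, 21, 18, 56, 59, 33, 34, 42]
  45 vs smaller child 17 at index 3, swap → [3, 17, 15, 45, 52, 24, 39, 21, 18, 56, 59, 33, 34, 42]
  45 vs smaller child 18 at index 8, swap → [3, 17, 15, 18, 52, 24, 39, 21, 45, 56, 59, 33, 34, 42]

[3, 17, 15, 18, 52, 24, 39, 21, 45, 56, 59, 33, 34, 42]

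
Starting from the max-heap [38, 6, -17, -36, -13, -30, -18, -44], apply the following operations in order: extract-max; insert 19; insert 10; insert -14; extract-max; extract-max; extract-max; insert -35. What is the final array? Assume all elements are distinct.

[-13, -14, -17, -35, -44, -30, -18, -36]

extract-max → returns 38:
  remove root 38; move last element -44 to root → [-44, 6, -17, -36, -13, -30, -18]
  -44 vs larger child 6 at index 1, swap → [6, -44, -17, -36, -13, -30, -18]
  -44 vs larger child -13 at index 4, swap → [6, -13, -17, -36, -44, -30, -18]
insert 19:
  append 19 at index 7 → [6, -13, -17, -36, -44, -30, -18, 19]
  19 > parent -36 at index 3, swap → [6, -13, -17, 19, -44, -30, -18, -36]
  19 > parent -13 at index 1, swap → [6, 19, -17, -13, -44, -30, -18, -36]
  19 > parent 6 at index 0, swap → [19, 6, -17, -13, -44, -30, -18, -36]
insert 10:
  append 10 at index 8 → [19, 6, -17, -13, -44, -30, -18, -36, 10]
  10 > parent -13 at index 3, swap → [19, 6, -17, 10, -44, -30, -18, -36, -13]
  10 > parent 6 at index 1, swap → [19, 10, -17, 6, -44, -30, -18, -36, -13]
insert -14:
  append -14 at index 9 → [19, 10, -17, 6, -44, -30, -18, -36, -13, -14]
  -14 > parent -44 at index 4, swap → [19, 10, -17, 6, -14, -30, -18, -36, -13, -44]
extract-max → returns 19:
  remove root 19; move last element -44 to root → [-44, 10, -17, 6, -14, -30, -18, -36, -13]
  -44 vs larger child 10 at index 1, swap → [10, -44, -17, 6, -14, -30, -18, -36, -13]
  -44 vs larger child 6 at index 3, swap → [10, 6, -17, -44, -14, -30, -18, -36, -13]
  -44 vs larger child -13 at index 8, swap → [10, 6, -17, -13, -14, -30, -18, -36, -44]
extract-max → returns 10:
  remove root 10; move last element -44 to root → [-44, 6, -17, -13, -14, -30, -18, -36]
  -44 vs larger child 6 at index 1, swap → [6, -44, -17, -13, -14, -30, -18, -36]
  -44 vs larger child -13 at index 3, swap → [6, -13, -17, -44, -14, -30, -18, -36]
  -44 vs only child -36 at index 7, swap → [6, -13, -17, -36, -14, -30, -18, -44]
extract-max → returns 6:
  remove root 6; move last element -44 to root → [-44, -13, -17, -36, -14, -30, -18]
  -44 vs larger child -13 at index 1, swap → [-13, -44, -17, -36, -14, -30, -18]
  -44 vs larger child -14 at index 4, swap → [-13, -14, -17, -36, -44, -30, -18]
insert -35:
  append -35 at index 7 → [-13, -14, -17, -36, -44, -30, -18, -35]
  -35 > parent -36 at index 3, swap → [-13, -14, -17, -35, -44, -30, -18, -36]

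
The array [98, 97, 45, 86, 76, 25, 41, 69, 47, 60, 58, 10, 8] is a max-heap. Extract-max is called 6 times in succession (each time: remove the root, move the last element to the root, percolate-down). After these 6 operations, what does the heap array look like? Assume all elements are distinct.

extract-max #1 returns 98:
  remove root 98; move last element 8 to root → [8, 97, 45, 86, 76, 25, 41, 69, 47, 60, 58, 10]
  8 vs larger child 97 at index 1, swap → [97, 8, 45, 86, 76, 25, 41, 69, 47, 60, 58, 10]
  8 vs larger child 86 at index 3, swap → [97, 86, 45, 8, 76, 25, 41, 69, 47, 60, 58, 10]
  8 vs larger child 69 at index 7, swap → [97, 86, 45, 69, 76, 25, 41, 8, 47, 60, 58, 10]
extract-max #2 returns 97:
  remove root 97; move last element 10 to root → [10, 86, 45, 69, 76, 25, 41, 8, 47, 60, 58]
  10 vs larger child 86 at index 1, swap → [86, 10, 45, 69, 76, 25, 41, 8, 47, 60, 58]
  10 vs larger child 76 at index 4, swap → [86, 76, 45, 69, 10, 25, 41, 8, 47, 60, 58]
  10 vs larger child 60 at index 9, swap → [86, 76, 45, 69, 60, 25, 41, 8, 47, 10, 58]
extract-max #3 returns 86:
  remove root 86; move last element 58 to root → [58, 76, 45, 69, 60, 25, 41, 8, 47, 10]
  58 vs larger child 76 at index 1, swap → [76, 58, 45, 69, 60, 25, 41, 8, 47, 10]
  58 vs larger child 69 at index 3, swap → [76, 69, 45, 58, 60, 25, 41, 8, 47, 10]
extract-max #4 returns 76:
  remove root 76; move last element 10 to root → [10, 69, 45, 58, 60, 25, 41, 8, 47]
  10 vs larger child 69 at index 1, swap → [69, 10, 45, 58, 60, 25, 41, 8, 47]
  10 vs larger child 60 at index 4, swap → [69, 60, 45, 58, 10, 25, 41, 8, 47]
extract-max #5 returns 69:
  remove root 69; move last element 47 to root → [47, 60, 45, 58, 10, 25, 41, 8]
  47 vs larger child 60 at index 1, swap → [60, 47, 45, 58, 10, 25, 41, 8]
  47 vs larger child 58 at index 3, swap → [60, 58, 45, 47, 10, 25, 41, 8]
extract-max #6 returns 60:
  remove root 60; move last element 8 to root → [8, 58, 45, 47, 10, 25, 41]
  8 vs larger child 58 at index 1, swap → [58, 8, 45, 47, 10, 25, 41]
  8 vs larger child 47 at index 3, swap → [58, 47, 45, 8, 10, 25, 41]

[58, 47, 45, 8, 10, 25, 41]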